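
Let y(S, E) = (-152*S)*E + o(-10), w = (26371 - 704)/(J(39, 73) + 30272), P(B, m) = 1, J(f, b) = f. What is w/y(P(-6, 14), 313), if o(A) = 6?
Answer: -25667/1441894270 ≈ -1.7801e-5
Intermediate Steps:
w = 25667/30311 (w = (26371 - 704)/(39 + 30272) = 25667/30311 ≈ 0.84679)
y(S, E) = 6 - 152*E*S (y(S, E) = (-152*S)*E + 6 = -152*E*S + 6 = 6 - 152*E*S)
w/y(P(-6, 14), 313) = 25667/(30311*(6 - 152*313*1)) = 25667/(30311*(6 - 47576)) = (25667/30311)/(-47570) = (25667/30311)*(-1/47570) = -25667/1441894270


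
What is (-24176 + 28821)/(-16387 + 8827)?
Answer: -929/1512 ≈ -0.61442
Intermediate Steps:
(-24176 + 28821)/(-16387 + 8827) = 4645/(-7560) = 4645*(-1/7560) = -929/1512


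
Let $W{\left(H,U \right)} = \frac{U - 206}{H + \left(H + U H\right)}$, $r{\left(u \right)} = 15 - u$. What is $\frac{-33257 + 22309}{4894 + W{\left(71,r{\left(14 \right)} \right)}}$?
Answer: $- \frac{2331924}{1042217} \approx -2.2375$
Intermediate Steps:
$W{\left(H,U \right)} = \frac{-206 + U}{2 H + H U}$ ($W{\left(H,U \right)} = \frac{-206 + U}{H + \left(H + H U\right)} = \frac{-206 + U}{2 H + H U}$)
$\frac{-33257 + 22309}{4894 + W{\left(71,r{\left(14 \right)} \right)}} = \frac{-33257 + 22309}{4894 + \frac{-206 + \left(15 - 14\right)}{71 \left(2 + \left(15 - 14\right)\right)}} = - \frac{10948}{4894 + \frac{-206 + \left(15 - 14\right)}{71 \left(2 + \left(15 - 14\right)\right)}} = - \frac{10948}{4894 + \frac{-206 + 1}{71 \left(2 + 1\right)}} = - \frac{10948}{4894 + \frac{1}{71} \cdot \frac{1}{3} \left(-205\right)} = - \frac{10948}{4894 - \frac{205}{213}} = - \frac{10948}{\frac{1042217}{213}} = \left(-10948\right) \frac{213}{1042217} = - \frac{2331924}{1042217}$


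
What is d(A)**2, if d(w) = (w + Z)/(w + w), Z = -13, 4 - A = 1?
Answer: 25/9 ≈ 2.7778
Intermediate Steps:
A = 3 (A = 4 - 1*1 = 4 - 1 = 3)
d(w) = (-13 + w)/(2*w) (d(w) = (w - 13)/(w + w) = (-13 + w)/((2*w)) = (-13 + w)*(1/(2*w)) = (-13 + w)/(2*w))
d(A)**2 = ((1/2)*(-13 + 3)/3)**2 = ((1/2)*(1/3)*(-10))**2 = (-5/3)**2 = 25/9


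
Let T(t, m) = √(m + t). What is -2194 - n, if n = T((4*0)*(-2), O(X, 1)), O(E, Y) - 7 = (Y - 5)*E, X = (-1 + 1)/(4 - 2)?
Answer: -2194 - √7 ≈ -2196.6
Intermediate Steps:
X = 0 (X = 0/2 = 0*(½) = 0)
O(E, Y) = 7 + E*(-5 + Y) (O(E, Y) = 7 + (Y - 5)*E = 7 + (-5 + Y)*E = 7 + E*(-5 + Y))
n = √7 (n = √((7 - 5*0 + 0*1) + (4*0)*(-2)) = √((7 + 0 + 0) + 0*(-2)) = √(7 + 0) = √7 ≈ 2.6458)
-2194 - n = -2194 - √7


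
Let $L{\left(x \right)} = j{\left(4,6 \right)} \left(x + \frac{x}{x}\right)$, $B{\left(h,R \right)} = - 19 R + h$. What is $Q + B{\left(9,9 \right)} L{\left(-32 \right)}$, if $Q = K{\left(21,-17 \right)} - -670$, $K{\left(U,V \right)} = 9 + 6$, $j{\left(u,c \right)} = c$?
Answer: $30817$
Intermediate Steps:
$B{\left(h,R \right)} = h - 19 R$
$K{\left(U,V \right)} = 15$
$Q = 685$ ($Q = 15 - -670 = 15 + 670 = 685$)
$L{\left(x \right)} = 6 + 6 x$ ($L{\left(x \right)} = 6 \left(x + \frac{x}{x}\right) = 6 \left(x + 1\right) = 6 \left(1 + x\right) = 6 + 6 x$)
$Q + B{\left(9,9 \right)} L{\left(-32 \right)} = 685 + \left(9 - 171\right) \left(6 + 6 \left(-32\right)\right) = 685 + \left(9 - 171\right) \left(6 - 192\right) = 685 - -30132 = 685 + 30132 = 30817$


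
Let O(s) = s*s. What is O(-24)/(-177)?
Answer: -192/59 ≈ -3.2542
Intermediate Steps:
O(s) = s²
O(-24)/(-177) = (-24)²/(-177) = 576*(-1/177) = -192/59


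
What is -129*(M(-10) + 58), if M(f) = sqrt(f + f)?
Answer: -7482 - 258*I*sqrt(5) ≈ -7482.0 - 576.91*I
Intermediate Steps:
M(f) = sqrt(2)*sqrt(f) (M(f) = sqrt(2*f) = sqrt(2)*sqrt(f))
-129*(M(-10) + 58) = -129*(sqrt(2)*sqrt(-10) + 58) = -129*(sqrt(2)*(I*sqrt(10)) + 58) = -129*(2*I*sqrt(5) + 58) = -129*(58 + 2*I*sqrt(5)) = -7482 - 258*I*sqrt(5)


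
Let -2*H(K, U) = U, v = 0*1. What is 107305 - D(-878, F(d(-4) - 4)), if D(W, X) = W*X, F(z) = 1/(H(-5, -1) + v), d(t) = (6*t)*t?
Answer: 109061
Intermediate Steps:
v = 0
H(K, U) = -U/2
d(t) = 6*t²
F(z) = 2 (F(z) = 1/(-½*(-1) + 0) = 1/(½ + 0) = 1/(½) = 2)
107305 - D(-878, F(d(-4) - 4)) = 107305 - (-878)*2 = 107305 - 1*(-1756) = 107305 + 1756 = 109061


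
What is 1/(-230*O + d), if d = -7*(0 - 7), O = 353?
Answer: -1/81141 ≈ -1.2324e-5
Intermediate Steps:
d = 49 (d = -7*(-7) = 49)
1/(-230*O + d) = 1/(-230*353 + 49) = 1/(-81190 + 49) = 1/(-81141) = -1/81141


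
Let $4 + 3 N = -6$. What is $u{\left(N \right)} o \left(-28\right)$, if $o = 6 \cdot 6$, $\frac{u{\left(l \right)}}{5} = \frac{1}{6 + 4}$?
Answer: $-504$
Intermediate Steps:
$N = - \frac{10}{3}$ ($N = - \frac{4}{3} + \frac{1}{3} \left(-6\right) = - \frac{4}{3} - 2 = - \frac{10}{3} \approx -3.3333$)
$u{\left(l \right)} = \frac{1}{2}$ ($u{\left(l \right)} = \frac{5}{6 + 4} = \frac{5}{10} = 5 \cdot \frac{1}{10} = \frac{1}{2}$)
$o = 36$
$u{\left(N \right)} o \left(-28\right) = \frac{1}{2} \cdot 36 \left(-28\right) = 18 \left(-28\right) = -504$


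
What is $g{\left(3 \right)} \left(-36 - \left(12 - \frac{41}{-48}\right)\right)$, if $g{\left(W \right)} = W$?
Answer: $- \frac{2345}{16} \approx -146.56$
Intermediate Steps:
$g{\left(3 \right)} \left(-36 - \left(12 - \frac{41}{-48}\right)\right) = 3 \left(-36 - \left(12 - \frac{41}{-48}\right)\right) = 3 \left(-36 - \left(12 - - \frac{41}{48}\right)\right) = 3 \left(-36 - \frac{617}{48}\right) = 3 \left(- \frac{2345}{48}\right) = - \frac{2345}{16}$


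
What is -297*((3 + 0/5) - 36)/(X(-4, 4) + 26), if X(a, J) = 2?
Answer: 9801/28 ≈ 350.04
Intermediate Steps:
-297*((3 + 0/5) - 36)/(X(-4, 4) + 26) = -297*((3 + 0/5) - 36)/(2 + 26) = -297*((3 + 0*(1/5)) - 36)/28 = -297*((3 + 0) - 36)/28 = -297*(3 - 36)/28 = -(-9801)/28 = -297*(-33/28) = 9801/28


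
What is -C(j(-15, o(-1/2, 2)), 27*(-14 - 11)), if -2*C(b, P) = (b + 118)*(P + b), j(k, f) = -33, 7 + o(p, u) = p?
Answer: -30090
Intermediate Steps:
o(p, u) = -7 + p
C(b, P) = -(118 + b)*(P + b)/2 (C(b, P) = -(b + 118)*(P + b)/2 = -(118 + b)*(P + b)/2)
-C(j(-15, o(-1/2, 2)), 27*(-14 - 11)) = -(-1593*(-14 - 11) - 59*(-33) - ½*(-33)² - ½*27*(-14 - 11)*(-33)) = -(-1593*(-25) + 1947 - ½*1089 - ½*27*(-25)*(-33)) = -(-59*(-675) + 1947 - 1089/2 - ½*(-675)*(-33)) = -(39825 + 1947 - 1089/2 - 22275/2) = -1*30090 = -30090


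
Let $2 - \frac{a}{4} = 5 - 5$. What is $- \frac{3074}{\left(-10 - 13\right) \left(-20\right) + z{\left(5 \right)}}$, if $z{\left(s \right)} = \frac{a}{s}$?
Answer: $- \frac{7685}{1154} \approx -6.6594$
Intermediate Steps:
$a = 8$ ($a = 8 - 4 \left(5 - 5\right) = 8 - 0 = 8 + 0 = 8$)
$z{\left(s \right)} = \frac{8}{s}$
$- \frac{3074}{\left(-10 - 13\right) \left(-20\right) + z{\left(5 \right)}} = - \frac{3074}{\left(-10 - 13\right) \left(-20\right) + \frac{8}{5}} = - \frac{3074}{\left(-10 - 13\right) \left(-20\right) + 8 \cdot \frac{1}{5}} = - \frac{3074}{\left(-23\right) \left(-20\right) + \frac{8}{5}} = - \frac{3074}{460 + \frac{8}{5}} = - \frac{3074}{\frac{2308}{5}} = \left(-3074\right) \frac{5}{2308} = - \frac{7685}{1154}$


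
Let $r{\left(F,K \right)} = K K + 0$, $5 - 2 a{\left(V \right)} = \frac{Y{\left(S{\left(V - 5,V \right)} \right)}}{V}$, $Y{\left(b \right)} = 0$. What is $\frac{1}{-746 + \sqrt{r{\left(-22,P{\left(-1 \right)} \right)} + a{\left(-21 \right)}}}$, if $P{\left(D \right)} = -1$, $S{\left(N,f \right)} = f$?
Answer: $- \frac{1492}{1113025} - \frac{\sqrt{14}}{1113025} \approx -0.0013439$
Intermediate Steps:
$a{\left(V \right)} = \frac{5}{2}$ ($a{\left(V \right)} = \frac{5}{2} - \frac{0 \frac{1}{V}}{2} = \frac{5}{2} - 0 = \frac{5}{2} + 0 = \frac{5}{2}$)
$r{\left(F,K \right)} = K^{2}$ ($r{\left(F,K \right)} = K^{2} + 0 = K^{2}$)
$\frac{1}{-746 + \sqrt{r{\left(-22,P{\left(-1 \right)} \right)} + a{\left(-21 \right)}}} = \frac{1}{-746 + \sqrt{\left(-1\right)^{2} + \frac{5}{2}}} = \frac{1}{-746 + \sqrt{1 + \frac{5}{2}}} = \frac{1}{-746 + \sqrt{\frac{7}{2}}} = \frac{1}{-746 + \frac{\sqrt{14}}{2}}$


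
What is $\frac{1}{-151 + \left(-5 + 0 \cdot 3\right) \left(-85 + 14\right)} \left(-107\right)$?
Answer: $- \frac{107}{204} \approx -0.52451$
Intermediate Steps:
$\frac{1}{-151 + \left(-5 + 0 \cdot 3\right) \left(-85 + 14\right)} \left(-107\right) = \frac{1}{-151 + \left(-5 + 0\right) \left(-71\right)} \left(-107\right) = \frac{1}{-151 - -355} \left(-107\right) = \frac{1}{-151 + 355} \left(-107\right) = \frac{1}{204} \left(-107\right) = - \frac{107}{204}$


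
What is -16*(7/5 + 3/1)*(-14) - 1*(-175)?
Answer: 5803/5 ≈ 1160.6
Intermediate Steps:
-16*(7/5 + 3/1)*(-14) - 1*(-175) = -16*(7*(⅕) + 3*1)*(-14) + 175 = -16*(7/5 + 3)*(-14) + 175 = -16*22/5*(-14) + 175 = -352/5*(-14) + 175 = 4928/5 + 175 = 5803/5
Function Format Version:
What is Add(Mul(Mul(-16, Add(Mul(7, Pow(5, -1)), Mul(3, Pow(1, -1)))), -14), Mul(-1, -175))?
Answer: Rational(5803, 5) ≈ 1160.6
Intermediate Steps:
Add(Mul(Mul(-16, Add(Mul(7, Pow(5, -1)), Mul(3, Pow(1, -1)))), -14), Mul(-1, -175)) = Add(Mul(Mul(-16, Add(Mul(7, Rational(1, 5)), Mul(3, 1))), -14), 175) = Add(Mul(Mul(-16, Add(Rational(7, 5), 3)), -14), 175) = Add(Mul(Mul(-16, Rational(22, 5)), -14), 175) = Add(Mul(Rational(-352, 5), -14), 175) = Add(Rational(4928, 5), 175) = Rational(5803, 5)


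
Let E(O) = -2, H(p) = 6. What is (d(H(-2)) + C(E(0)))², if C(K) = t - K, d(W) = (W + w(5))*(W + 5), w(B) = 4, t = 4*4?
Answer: 16384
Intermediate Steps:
t = 16
d(W) = (4 + W)*(5 + W) (d(W) = (W + 4)*(W + 5) = (4 + W)*(5 + W))
C(K) = 16 - K
(d(H(-2)) + C(E(0)))² = ((20 + 6² + 9*6) + (16 - 1*(-2)))² = ((20 + 36 + 54) + (16 + 2))² = (110 + 18)² = 128² = 16384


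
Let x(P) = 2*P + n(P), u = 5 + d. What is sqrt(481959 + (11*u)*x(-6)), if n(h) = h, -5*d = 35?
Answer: 9*sqrt(5955) ≈ 694.52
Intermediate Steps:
d = -7 (d = -1/5*35 = -7)
u = -2 (u = 5 - 7 = -2)
x(P) = 3*P (x(P) = 2*P + P = 3*P)
sqrt(481959 + (11*u)*x(-6)) = sqrt(481959 + (11*(-2))*(3*(-6))) = sqrt(481959 - 22*(-18)) = sqrt(481959 + 396) = sqrt(482355) = 9*sqrt(5955)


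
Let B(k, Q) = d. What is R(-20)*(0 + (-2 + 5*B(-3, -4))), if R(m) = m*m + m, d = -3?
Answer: -6460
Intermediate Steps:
B(k, Q) = -3
R(m) = m + m² (R(m) = m² + m = m + m²)
R(-20)*(0 + (-2 + 5*B(-3, -4))) = (-20*(1 - 20))*(0 + (-2 + 5*(-3))) = (-20*(-19))*(0 + (-2 - 15)) = 380*(0 - 17) = 380*(-17) = -6460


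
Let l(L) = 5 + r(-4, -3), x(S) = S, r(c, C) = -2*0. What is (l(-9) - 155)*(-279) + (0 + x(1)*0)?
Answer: 41850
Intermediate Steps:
r(c, C) = 0
l(L) = 5 (l(L) = 5 + 0 = 5)
(l(-9) - 155)*(-279) + (0 + x(1)*0) = (5 - 155)*(-279) + (0 + 1*0) = -150*(-279) + (0 + 0) = 41850 + 0 = 41850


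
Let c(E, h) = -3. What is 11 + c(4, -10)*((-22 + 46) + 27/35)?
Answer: -2216/35 ≈ -63.314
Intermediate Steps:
11 + c(4, -10)*((-22 + 46) + 27/35) = 11 - 3*((-22 + 46) + 27/35) = 11 - 3*(24 + 27*(1/35)) = 11 - 3*(24 + 27/35) = 11 - 3*867/35 = 11 - 2601/35 = -2216/35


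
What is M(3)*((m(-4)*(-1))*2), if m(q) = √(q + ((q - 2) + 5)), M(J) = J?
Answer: -6*I*√5 ≈ -13.416*I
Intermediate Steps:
m(q) = √(3 + 2*q) (m(q) = √(q + ((-2 + q) + 5)) = √(q + (3 + q)) = √(3 + 2*q))
M(3)*((m(-4)*(-1))*2) = 3*((√(3 + 2*(-4))*(-1))*2) = 3*((√(3 - 8)*(-1))*2) = 3*((√(-5)*(-1))*2) = 3*(((I*√5)*(-1))*2) = 3*(-I*√5*2) = 3*(-2*I*√5) = -6*I*√5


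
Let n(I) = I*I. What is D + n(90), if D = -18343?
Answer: -10243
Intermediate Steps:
n(I) = I²
D + n(90) = -18343 + 90² = -18343 + 8100 = -10243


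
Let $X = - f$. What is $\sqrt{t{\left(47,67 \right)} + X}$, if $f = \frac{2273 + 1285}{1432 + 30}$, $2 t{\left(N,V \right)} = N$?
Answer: $\frac{\sqrt{45028138}}{1462} \approx 4.5898$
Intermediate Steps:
$t{\left(N,V \right)} = \frac{N}{2}$
$f = \frac{1779}{731}$ ($f = \frac{3558}{1462} = 3558 \cdot \frac{1}{1462} = \frac{1779}{731} \approx 2.4337$)
$X = - \frac{1779}{731}$ ($X = \left(-1\right) \frac{1779}{731} = - \frac{1779}{731} \approx -2.4337$)
$\sqrt{t{\left(47,67 \right)} + X} = \sqrt{\frac{1}{2} \cdot 47 - \frac{1779}{731}} = \sqrt{\frac{47}{2} - \frac{1779}{731}} = \sqrt{\frac{30799}{1462}} = \frac{\sqrt{45028138}}{1462}$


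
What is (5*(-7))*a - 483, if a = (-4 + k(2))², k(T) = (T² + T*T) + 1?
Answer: -1358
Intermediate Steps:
k(T) = 1 + 2*T² (k(T) = (T² + T²) + 1 = 2*T² + 1 = 1 + 2*T²)
a = 25 (a = (-4 + (1 + 2*2²))² = (-4 + (1 + 2*4))² = (-4 + (1 + 8))² = (-4 + 9)² = 5² = 25)
(5*(-7))*a - 483 = (5*(-7))*25 - 483 = -35*25 - 483 = -875 - 483 = -1358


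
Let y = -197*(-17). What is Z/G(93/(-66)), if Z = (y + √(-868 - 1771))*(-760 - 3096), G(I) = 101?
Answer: -12913744/101 - 3856*I*√2639/101 ≈ -1.2786e+5 - 1961.3*I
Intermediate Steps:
y = 3349
Z = -12913744 - 3856*I*√2639 (Z = (3349 + √(-868 - 1771))*(-760 - 3096) = (3349 + √(-2639))*(-3856) = (3349 + I*√2639)*(-3856) = -12913744 - 3856*I*√2639 ≈ -1.2914e+7 - 1.9809e+5*I)
Z/G(93/(-66)) = (-12913744 - 3856*I*√2639)/101 = (-12913744 - 3856*I*√2639)*(1/101) = -12913744/101 - 3856*I*√2639/101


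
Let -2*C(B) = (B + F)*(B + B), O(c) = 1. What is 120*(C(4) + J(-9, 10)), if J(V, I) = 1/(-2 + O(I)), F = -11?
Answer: 3240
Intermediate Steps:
J(V, I) = -1 (J(V, I) = 1/(-2 + 1) = 1/(-1) = -1)
C(B) = -B*(-11 + B) (C(B) = -(B - 11)*(B + B)/2 = -(-11 + B)*2*B/2 = -B*(-11 + B))
120*(C(4) + J(-9, 10)) = 120*(4*(11 - 1*4) - 1) = 120*(4*(11 - 4) - 1) = 120*(4*7 - 1) = 120*(28 - 1) = 120*27 = 3240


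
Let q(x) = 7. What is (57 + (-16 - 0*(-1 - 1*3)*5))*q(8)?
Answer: 287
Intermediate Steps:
(57 + (-16 - 0*(-1 - 1*3)*5))*q(8) = (57 + (-16 - 0*(-1 - 1*3)*5))*7 = (57 + (-16 - 0*(-1 - 3)*5))*7 = (57 + (-16 - 0*(-4)*5))*7 = (57 + (-16 - 0*5))*7 = (57 + (-16 - 1*0))*7 = (57 + (-16 + 0))*7 = (57 - 16)*7 = 41*7 = 287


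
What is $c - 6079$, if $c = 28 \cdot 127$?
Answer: $-2523$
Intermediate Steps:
$c = 3556$
$c - 6079 = 3556 - 6079 = -2523$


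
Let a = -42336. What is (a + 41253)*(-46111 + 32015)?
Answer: 15265968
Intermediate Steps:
(a + 41253)*(-46111 + 32015) = (-42336 + 41253)*(-46111 + 32015) = -1083*(-14096) = 15265968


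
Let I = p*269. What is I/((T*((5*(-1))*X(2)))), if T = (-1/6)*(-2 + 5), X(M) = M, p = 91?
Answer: 24479/5 ≈ 4895.8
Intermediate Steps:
T = -½ (T = -1*⅙*3 = -⅙*3 = -½ ≈ -0.50000)
I = 24479 (I = 91*269 = 24479)
I/((T*((5*(-1))*X(2)))) = 24479/((-5*(-1)*2/2)) = 24479/((-(-5)*2/2)) = 24479/((-½*(-10))) = 24479/5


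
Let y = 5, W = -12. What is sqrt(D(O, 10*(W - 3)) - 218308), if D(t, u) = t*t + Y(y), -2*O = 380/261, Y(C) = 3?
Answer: I*sqrt(14871118805)/261 ≈ 467.23*I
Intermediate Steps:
O = -190/261 ≈ -0.72797
D(t, u) = 3 + t**2 (D(t, u) = t*t + 3 = t**2 + 3 = 3 + t**2)
sqrt(D(O, 10*(W - 3)) - 218308) = sqrt((3 + (-190/261)**2) - 218308) = sqrt((3 + 36100/68121) - 218308) = sqrt(240463/68121 - 218308) = sqrt(-14871118805/68121) = I*sqrt(14871118805)/261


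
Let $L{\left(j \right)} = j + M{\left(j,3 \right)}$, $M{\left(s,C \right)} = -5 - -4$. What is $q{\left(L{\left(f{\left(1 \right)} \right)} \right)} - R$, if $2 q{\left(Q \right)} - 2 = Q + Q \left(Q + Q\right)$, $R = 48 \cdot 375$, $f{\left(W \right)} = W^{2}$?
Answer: $-17999$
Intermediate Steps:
$M{\left(s,C \right)} = -1$ ($M{\left(s,C \right)} = -5 + 4 = -1$)
$R = 18000$
$L{\left(j \right)} = -1 + j$ ($L{\left(j \right)} = j - 1 = -1 + j$)
$q{\left(Q \right)} = 1 + Q^{2} + \frac{Q}{2}$ ($q{\left(Q \right)} = 1 + \frac{Q + Q \left(Q + Q\right)}{2} = 1 + \frac{Q + Q 2 Q}{2} = 1 + \frac{Q + 2 Q^{2}}{2} = 1 + \left(Q^{2} + \frac{Q}{2}\right) = 1 + Q^{2} + \frac{Q}{2}$)
$q{\left(L{\left(f{\left(1 \right)} \right)} \right)} - R = \left(1 + \left(-1 + 1^{2}\right)^{2} + \frac{-1 + 1^{2}}{2}\right) - 18000 = \left(1 + \left(-1 + 1\right)^{2} + \frac{-1 + 1}{2}\right) - 18000 = \left(1 + 0^{2} + \frac{1}{2} \cdot 0\right) - 18000 = \left(1 + 0 + 0\right) - 18000 = 1 - 18000 = -17999$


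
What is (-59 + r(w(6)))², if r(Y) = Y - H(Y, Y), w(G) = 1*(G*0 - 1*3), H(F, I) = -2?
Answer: 3600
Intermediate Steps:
w(G) = -3 (w(G) = 1*(0 - 3) = 1*(-3) = -3)
r(Y) = 2 + Y (r(Y) = Y - 1*(-2) = Y + 2 = 2 + Y)
(-59 + r(w(6)))² = (-59 + (2 - 3))² = (-59 - 1)² = (-60)² = 3600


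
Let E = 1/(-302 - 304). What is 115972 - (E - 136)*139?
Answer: 81734995/606 ≈ 1.3488e+5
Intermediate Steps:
E = -1/606 (E = 1/(-606) = -1/606 ≈ -0.0016502)
115972 - (E - 136)*139 = 115972 - (-1/606 - 136)*139 = 115972 - (-82417)*139/606 = 115972 - 1*(-11455963/606) = 115972 + 11455963/606 = 81734995/606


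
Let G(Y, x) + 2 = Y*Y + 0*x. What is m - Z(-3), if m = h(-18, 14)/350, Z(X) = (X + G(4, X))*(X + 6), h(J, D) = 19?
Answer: -11531/350 ≈ -32.946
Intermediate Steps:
G(Y, x) = -2 + Y² (G(Y, x) = -2 + (Y*Y + 0*x) = -2 + (Y² + 0) = -2 + Y²)
Z(X) = (6 + X)*(14 + X) (Z(X) = (X + (-2 + 4²))*(X + 6) = (X + (-2 + 16))*(6 + X) = (X + 14)*(6 + X) = (14 + X)*(6 + X) = (6 + X)*(14 + X))
m = 19/350 ≈ 0.054286
m - Z(-3) = 19/350 - (84 + (-3)² + 20*(-3)) = 19/350 - (84 + 9 - 60) = 19/350 - 1*33 = 19/350 - 33 = -11531/350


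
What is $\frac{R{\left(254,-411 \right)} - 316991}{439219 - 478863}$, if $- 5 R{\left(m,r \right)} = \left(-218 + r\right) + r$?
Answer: $\frac{316783}{39644} \approx 7.9907$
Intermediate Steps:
$R{\left(m,r \right)} = \frac{218}{5} - \frac{2 r}{5}$ ($R{\left(m,r \right)} = - \frac{\left(-218 + r\right) + r}{5} = - \frac{-218 + 2 r}{5} = \frac{218}{5} - \frac{2 r}{5}$)
$\frac{R{\left(254,-411 \right)} - 316991}{439219 - 478863} = \frac{\left(\frac{218}{5} - - \frac{822}{5}\right) - 316991}{439219 - 478863} = \frac{\left(\frac{218}{5} + \frac{822}{5}\right) - 316991}{-39644} = \left(208 - 316991\right) \left(- \frac{1}{39644}\right) = \left(-316783\right) \left(- \frac{1}{39644}\right) = \frac{316783}{39644}$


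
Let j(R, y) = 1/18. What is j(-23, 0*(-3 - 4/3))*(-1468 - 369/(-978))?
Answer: -478445/5868 ≈ -81.535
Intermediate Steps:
j(R, y) = 1/18
j(-23, 0*(-3 - 4/3))*(-1468 - 369/(-978)) = (-1468 - 369/(-978))/18 = (-1468 - 369*(-1/978))/18 = (-1468 + 123/326)/18 = (1/18)*(-478445/326) = -478445/5868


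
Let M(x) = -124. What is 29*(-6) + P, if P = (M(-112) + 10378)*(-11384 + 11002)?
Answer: -3917202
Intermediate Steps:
P = -3917028 (P = (-124 + 10378)*(-11384 + 11002) = 10254*(-382) = -3917028)
29*(-6) + P = 29*(-6) - 3917028 = -174 - 3917028 = -3917202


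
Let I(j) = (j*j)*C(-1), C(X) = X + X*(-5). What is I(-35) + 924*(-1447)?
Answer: -1332128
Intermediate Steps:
C(X) = -4*X (C(X) = X - 5*X = -4*X)
I(j) = 4*j**2 (I(j) = (j*j)*(-4*(-1)) = j**2*4 = 4*j**2)
I(-35) + 924*(-1447) = 4*(-35)**2 + 924*(-1447) = 4*1225 - 1337028 = 4900 - 1337028 = -1332128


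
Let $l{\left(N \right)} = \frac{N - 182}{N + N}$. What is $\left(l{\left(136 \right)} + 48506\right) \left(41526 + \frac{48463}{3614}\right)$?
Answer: $\frac{990333172369611}{491504} \approx 2.0149 \cdot 10^{9}$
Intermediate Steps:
$l{\left(N \right)} = \frac{-182 + N}{2 N}$
$\left(l{\left(136 \right)} + 48506\right) \left(41526 + \frac{48463}{3614}\right) = \left(\frac{-182 + 136}{2 \cdot 136} + 48506\right) \left(41526 + \frac{48463}{3614}\right) = \left(\frac{1}{2} \cdot \frac{1}{136} \left(-46\right) + 48506\right) \left(41526 + 48463 \cdot \frac{1}{3614}\right) = \left(- \frac{23}{136} + 48506\right) \left(41526 + \frac{48463}{3614}\right) = \frac{6596793}{136} \cdot \frac{150123427}{3614} = \frac{990333172369611}{491504}$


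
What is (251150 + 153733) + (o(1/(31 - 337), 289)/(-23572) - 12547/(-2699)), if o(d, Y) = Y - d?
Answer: 7882341724382383/19467973368 ≈ 4.0489e+5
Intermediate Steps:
(251150 + 153733) + (o(1/(31 - 337), 289)/(-23572) - 12547/(-2699)) = (251150 + 153733) + ((289 - 1/(31 - 337))/(-23572) - 12547/(-2699)) = 404883 + ((289 - 1/(-306))*(-1/23572) - 12547*(-1/2699)) = 404883 + ((289 - 1*(-1/306))*(-1/23572) + 12547/2699) = 404883 + ((289 + 1/306)*(-1/23572) + 12547/2699) = 404883 + ((88435/306)*(-1/23572) + 12547/2699) = 404883 + (-88435/7213032 + 12547/2699) = 404883 + 90263226439/19467973368 = 7882341724382383/19467973368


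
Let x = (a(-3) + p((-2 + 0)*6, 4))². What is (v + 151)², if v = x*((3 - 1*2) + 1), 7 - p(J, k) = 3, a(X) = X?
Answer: 23409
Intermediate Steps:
p(J, k) = 4 (p(J, k) = 7 - 1*3 = 7 - 3 = 4)
x = 1 (x = (-3 + 4)² = 1² = 1)
v = 2 (v = 1*((3 - 1*2) + 1) = 1*((3 - 2) + 1) = 1*(1 + 1) = 1*2 = 2)
(v + 151)² = (2 + 151)² = 153² = 23409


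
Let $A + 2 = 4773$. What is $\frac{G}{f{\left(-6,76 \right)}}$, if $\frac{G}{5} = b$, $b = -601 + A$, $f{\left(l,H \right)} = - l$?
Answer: $3475$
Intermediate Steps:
$A = 4771$ ($A = -2 + 4773 = 4771$)
$b = 4170$ ($b = -601 + 4771 = 4170$)
$G = 20850$ ($G = 5 \cdot 4170 = 20850$)
$\frac{G}{f{\left(-6,76 \right)}} = \frac{20850}{\left(-1\right) \left(-6\right)} = \frac{20850}{6} = 20850 \cdot \frac{1}{6} = 3475$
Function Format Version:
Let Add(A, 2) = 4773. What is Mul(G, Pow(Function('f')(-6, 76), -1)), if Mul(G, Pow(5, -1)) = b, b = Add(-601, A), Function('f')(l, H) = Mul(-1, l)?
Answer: 3475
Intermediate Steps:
A = 4771 (A = Add(-2, 4773) = 4771)
b = 4170 (b = Add(-601, 4771) = 4170)
G = 20850 (G = Mul(5, 4170) = 20850)
Mul(G, Pow(Function('f')(-6, 76), -1)) = Mul(20850, Pow(Mul(-1, -6), -1)) = Mul(20850, Pow(6, -1)) = Mul(20850, Rational(1, 6)) = 3475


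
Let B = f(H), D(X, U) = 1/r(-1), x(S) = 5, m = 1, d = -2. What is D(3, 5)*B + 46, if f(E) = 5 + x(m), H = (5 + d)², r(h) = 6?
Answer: 143/3 ≈ 47.667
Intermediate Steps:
D(X, U) = ⅙ (D(X, U) = 1/6 = ⅙)
H = 9 (H = (5 - 2)² = 3² = 9)
f(E) = 10 (f(E) = 5 + 5 = 10)
B = 10
D(3, 5)*B + 46 = (⅙)*10 + 46 = 5/3 + 46 = 143/3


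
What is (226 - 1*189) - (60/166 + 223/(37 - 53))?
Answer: 67165/1328 ≈ 50.576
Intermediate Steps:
(226 - 1*189) - (60/166 + 223/(37 - 53)) = (226 - 189) - (60*(1/166) + 223/(-16)) = 37 - (30/83 + 223*(-1/16)) = 37 - (30/83 - 223/16) = 37 - 1*(-18029/1328) = 37 + 18029/1328 = 67165/1328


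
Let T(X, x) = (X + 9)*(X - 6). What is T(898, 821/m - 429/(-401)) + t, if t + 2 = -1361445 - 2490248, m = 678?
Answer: -3042651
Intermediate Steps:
T(X, x) = (-6 + X)*(9 + X) (T(X, x) = (9 + X)*(-6 + X) = (-6 + X)*(9 + X))
t = -3851695 (t = -2 + (-1361445 - 2490248) = -2 - 3851693 = -3851695)
T(898, 821/m - 429/(-401)) + t = (-54 + 898**2 + 3*898) - 3851695 = (-54 + 806404 + 2694) - 3851695 = 809044 - 3851695 = -3042651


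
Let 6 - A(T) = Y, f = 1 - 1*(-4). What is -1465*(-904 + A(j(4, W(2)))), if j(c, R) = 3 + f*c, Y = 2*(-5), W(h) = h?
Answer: 1300920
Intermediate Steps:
f = 5 (f = 1 + 4 = 5)
Y = -10
j(c, R) = 3 + 5*c
A(T) = 16 (A(T) = 6 - 1*(-10) = 6 + 10 = 16)
-1465*(-904 + A(j(4, W(2)))) = -1465*(-904 + 16) = -1465*(-888) = 1300920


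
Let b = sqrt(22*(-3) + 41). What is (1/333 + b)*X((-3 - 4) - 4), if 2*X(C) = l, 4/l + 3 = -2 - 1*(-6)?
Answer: 2/333 + 10*I ≈ 0.006006 + 10.0*I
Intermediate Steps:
l = 4 (l = 4/(-3 + (-2 - 1*(-6))) = 4/(-3 + (-2 + 6)) = 4/(-3 + 4) = 4/1 = 4*1 = 4)
X(C) = 2 (X(C) = (1/2)*4 = 2)
b = 5*I (b = sqrt(-66 + 41) = sqrt(-25) = 5*I ≈ 5.0*I)
(1/333 + b)*X((-3 - 4) - 4) = (1/333 + 5*I)*2 = 2/333 + 10*I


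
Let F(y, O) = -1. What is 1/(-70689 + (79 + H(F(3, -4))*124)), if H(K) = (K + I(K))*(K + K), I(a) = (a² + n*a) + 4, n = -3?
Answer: -1/72346 ≈ -1.3822e-5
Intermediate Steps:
I(a) = 4 + a² - 3*a (I(a) = (a² - 3*a) + 4 = 4 + a² - 3*a)
H(K) = 2*K*(4 + K² - 2*K) (H(K) = (K + (4 + K² - 3*K))*(K + K) = (4 + K² - 2*K)*(2*K) = 2*K*(4 + K² - 2*K))
1/(-70689 + (79 + H(F(3, -4))*124)) = 1/(-70689 + (79 + (2*(-1)*(4 + (-1)² - 2*(-1)))*124)) = 1/(-70689 + (79 + (2*(-1)*(4 + 1 + 2))*124)) = 1/(-70689 + (79 + (2*(-1)*7)*124)) = 1/(-70689 + (79 - 14*124)) = 1/(-70689 + (79 - 1736)) = 1/(-70689 - 1657) = 1/(-72346) = -1/72346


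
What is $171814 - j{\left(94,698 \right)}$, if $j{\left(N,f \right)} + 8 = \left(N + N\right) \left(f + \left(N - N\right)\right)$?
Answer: $40598$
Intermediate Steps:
$j{\left(N,f \right)} = -8 + 2 N f$ ($j{\left(N,f \right)} = -8 + \left(N + N\right) \left(f + \left(N - N\right)\right) = -8 + 2 N \left(f + 0\right) = -8 + 2 N f$)
$171814 - j{\left(94,698 \right)} = 171814 - \left(-8 + 2 \cdot 94 \cdot 698\right) = 171814 - \left(-8 + 131224\right) = 171814 - 131216 = 40598$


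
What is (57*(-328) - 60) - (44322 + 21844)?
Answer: -84922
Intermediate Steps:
(57*(-328) - 60) - (44322 + 21844) = (-18696 - 60) - 1*66166 = -18756 - 66166 = -84922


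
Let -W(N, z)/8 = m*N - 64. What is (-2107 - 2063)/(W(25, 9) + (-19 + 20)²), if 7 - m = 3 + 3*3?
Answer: -4170/1513 ≈ -2.7561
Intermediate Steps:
m = -5 (m = 7 - (3 + 3*3) = 7 - (3 + 9) = 7 - 1*12 = 7 - 12 = -5)
W(N, z) = 512 + 40*N (W(N, z) = -8*(-5*N - 64) = -8*(-64 - 5*N) = 512 + 40*N)
(-2107 - 2063)/(W(25, 9) + (-19 + 20)²) = (-2107 - 2063)/((512 + 40*25) + (-19 + 20)²) = -4170/((512 + 1000) + 1²) = -4170/(1512 + 1) = -4170/1513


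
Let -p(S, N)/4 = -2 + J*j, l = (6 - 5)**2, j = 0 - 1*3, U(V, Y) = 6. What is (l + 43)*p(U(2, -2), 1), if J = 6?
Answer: 3520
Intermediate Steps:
j = -3 (j = 0 - 3 = -3)
l = 1 (l = 1**2 = 1)
p(S, N) = 80 (p(S, N) = -4*(-2 + 6*(-3)) = -4*(-2 - 18) = -4*(-20) = 80)
(l + 43)*p(U(2, -2), 1) = (1 + 43)*80 = 44*80 = 3520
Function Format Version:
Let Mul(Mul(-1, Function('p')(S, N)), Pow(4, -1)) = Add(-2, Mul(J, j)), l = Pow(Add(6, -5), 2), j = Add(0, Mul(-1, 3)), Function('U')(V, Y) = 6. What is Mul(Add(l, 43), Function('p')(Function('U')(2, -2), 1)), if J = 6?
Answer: 3520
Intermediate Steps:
j = -3 (j = Add(0, -3) = -3)
l = 1 (l = Pow(1, 2) = 1)
Function('p')(S, N) = 80 (Function('p')(S, N) = Mul(-4, Add(-2, Mul(6, -3))) = Mul(-4, Add(-2, -18)) = Mul(-4, -20) = 80)
Mul(Add(l, 43), Function('p')(Function('U')(2, -2), 1)) = Mul(Add(1, 43), 80) = Mul(44, 80) = 3520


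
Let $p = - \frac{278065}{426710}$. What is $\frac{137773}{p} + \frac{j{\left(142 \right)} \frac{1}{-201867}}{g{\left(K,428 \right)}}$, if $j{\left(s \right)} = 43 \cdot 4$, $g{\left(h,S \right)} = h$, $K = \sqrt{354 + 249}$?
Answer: $- \frac{11757823366}{55613} - \frac{172 \sqrt{67}}{40575267} \approx -2.1142 \cdot 10^{5}$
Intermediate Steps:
$K = 3 \sqrt{67}$ ($K = \sqrt{603} = 3 \sqrt{67} \approx 24.556$)
$p = - \frac{55613}{85342}$ ($p = \left(-278065\right) \frac{1}{426710} = - \frac{55613}{85342} \approx -0.65165$)
$j{\left(s \right)} = 172$
$\frac{137773}{p} + \frac{j{\left(142 \right)} \frac{1}{-201867}}{g{\left(K,428 \right)}} = \frac{137773}{- \frac{55613}{85342}} + \frac{172 \frac{1}{-201867}}{3 \sqrt{67}} = 137773 \left(- \frac{85342}{55613}\right) + 172 \left(- \frac{1}{201867}\right) \frac{\sqrt{67}}{201} = - \frac{11757823366}{55613} - \frac{172 \frac{\sqrt{67}}{201}}{201867} = - \frac{11757823366}{55613} - \frac{172 \sqrt{67}}{40575267}$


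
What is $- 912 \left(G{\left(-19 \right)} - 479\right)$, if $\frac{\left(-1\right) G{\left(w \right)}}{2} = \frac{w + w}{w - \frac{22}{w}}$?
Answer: $\frac{49802800}{113} \approx 4.4073 \cdot 10^{5}$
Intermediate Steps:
$G{\left(w \right)} = - \frac{4 w}{w - \frac{22}{w}}$ ($G{\left(w \right)} = - 2 \frac{w + w}{w - \frac{22}{w}} = - 2 \frac{2 w}{w - \frac{22}{w}} = - \frac{4 w}{w - \frac{22}{w}}$)
$- 912 \left(G{\left(-19 \right)} - 479\right) = - 912 \left(- \frac{4 \left(-19\right)^{2}}{-22 + \left(-19\right)^{2}} - 479\right) = - 912 \left(\left(-4\right) 361 \frac{1}{-22 + 361} - 479\right) = - 912 \left(\left(-4\right) 361 \cdot \frac{1}{339} - 479\right) = - 912 \left(- \frac{1444}{339} - 479\right) = \left(-912\right) \left(- \frac{163825}{339}\right) = \frac{49802800}{113}$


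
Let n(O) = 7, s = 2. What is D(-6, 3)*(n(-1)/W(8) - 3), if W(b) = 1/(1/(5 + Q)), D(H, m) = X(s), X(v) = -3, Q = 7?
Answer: 29/4 ≈ 7.2500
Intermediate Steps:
D(H, m) = -3
W(b) = 12 (W(b) = 1/(1/(5 + 7)) = 1/(1/12) = 12)
D(-6, 3)*(n(-1)/W(8) - 3) = -3*(7/12 - 3) = -3*(-29/12) = 29/4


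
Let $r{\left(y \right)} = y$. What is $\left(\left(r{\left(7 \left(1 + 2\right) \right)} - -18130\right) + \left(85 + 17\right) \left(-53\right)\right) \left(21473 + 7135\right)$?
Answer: $364608960$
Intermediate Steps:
$\left(\left(r{\left(7 \left(1 + 2\right) \right)} - -18130\right) + \left(85 + 17\right) \left(-53\right)\right) \left(21473 + 7135\right) = \left(\left(7 \left(1 + 2\right) - -18130\right) + \left(85 + 17\right) \left(-53\right)\right) \left(21473 + 7135\right) = \left(\left(7 \cdot 3 + 18130\right) + 102 \left(-53\right)\right) 28608 = \left(\left(21 + 18130\right) - 5406\right) 28608 = \left(18151 - 5406\right) 28608 = 12745 \cdot 28608 = 364608960$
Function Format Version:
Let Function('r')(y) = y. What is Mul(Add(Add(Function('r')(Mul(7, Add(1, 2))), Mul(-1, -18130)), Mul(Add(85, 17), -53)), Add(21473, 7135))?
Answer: 364608960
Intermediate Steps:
Mul(Add(Add(Function('r')(Mul(7, Add(1, 2))), Mul(-1, -18130)), Mul(Add(85, 17), -53)), Add(21473, 7135)) = Mul(Add(Add(Mul(7, Add(1, 2)), Mul(-1, -18130)), Mul(Add(85, 17), -53)), Add(21473, 7135)) = Mul(Add(Add(Mul(7, 3), 18130), Mul(102, -53)), 28608) = Mul(Add(Add(21, 18130), -5406), 28608) = Mul(Add(18151, -5406), 28608) = Mul(12745, 28608) = 364608960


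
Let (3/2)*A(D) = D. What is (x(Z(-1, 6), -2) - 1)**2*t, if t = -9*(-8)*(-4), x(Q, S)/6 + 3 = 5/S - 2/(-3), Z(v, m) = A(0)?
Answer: -259200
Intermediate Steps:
A(D) = 2*D/3
Z(v, m) = 0 (Z(v, m) = (2/3)*0 = 0)
x(Q, S) = -14 + 30/S (x(Q, S) = -18 + 6*(5/S - 2/(-3)) = -18 + 6*(5/S - 2*(-1/3)) = -18 + 6*(5/S + 2/3) = -18 + 6*(2/3 + 5/S) = -18 + (4 + 30/S) = -14 + 30/S)
t = -288 (t = 72*(-4) = -288)
(x(Z(-1, 6), -2) - 1)**2*t = ((-14 + 30/(-2)) - 1)**2*(-288) = ((-14 + 30*(-1/2)) - 1)**2*(-288) = ((-14 - 15) - 1)**2*(-288) = (-29 - 1)**2*(-288) = (-30)**2*(-288) = 900*(-288) = -259200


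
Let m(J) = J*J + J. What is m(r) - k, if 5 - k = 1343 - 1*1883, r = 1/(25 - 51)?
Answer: -368445/676 ≈ -545.04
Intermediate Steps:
r = -1/26 (r = 1/(-26) = -1/26 ≈ -0.038462)
k = 545 (k = 5 - (1343 - 1*1883) = 5 - (1343 - 1883) = 5 - 1*(-540) = 5 + 540 = 545)
m(J) = J + J**2 (m(J) = J**2 + J = J + J**2)
m(r) - k = -(1 - 1/26)/26 - 1*545 = -1/26*25/26 - 545 = -25/676 - 545 = -368445/676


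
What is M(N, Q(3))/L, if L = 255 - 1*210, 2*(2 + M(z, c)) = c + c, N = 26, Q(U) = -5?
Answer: -7/45 ≈ -0.15556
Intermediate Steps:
M(z, c) = -2 + c (M(z, c) = -2 + (c + c)/2 = -2 + (2*c)/2 = -2 + c)
L = 45 (L = 255 - 210 = 45)
M(N, Q(3))/L = (-2 - 5)/45 = -7*1/45 = -7/45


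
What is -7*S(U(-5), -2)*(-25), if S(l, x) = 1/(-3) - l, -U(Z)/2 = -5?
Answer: -5425/3 ≈ -1808.3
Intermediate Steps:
U(Z) = 10 (U(Z) = -2*(-5) = 10)
S(l, x) = -⅓ - l
-7*S(U(-5), -2)*(-25) = -7*(-⅓ - 1*10)*(-25) = -7*(-⅓ - 10)*(-25) = -7*(-31/3)*(-25) = (217/3)*(-25) = -5425/3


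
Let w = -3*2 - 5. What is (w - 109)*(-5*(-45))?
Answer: -27000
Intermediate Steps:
w = -11 (w = -6 - 5 = -11)
(w - 109)*(-5*(-45)) = (-11 - 109)*(-5*(-45)) = -120*225 = -27000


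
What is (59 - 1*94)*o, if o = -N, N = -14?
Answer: -490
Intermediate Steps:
o = 14 (o = -1*(-14) = 14)
(59 - 1*94)*o = (59 - 1*94)*14 = (59 - 94)*14 = -35*14 = -490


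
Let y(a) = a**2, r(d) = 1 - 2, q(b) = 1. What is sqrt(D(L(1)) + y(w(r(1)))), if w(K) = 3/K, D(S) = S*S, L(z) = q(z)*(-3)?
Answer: 3*sqrt(2) ≈ 4.2426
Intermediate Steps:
r(d) = -1
L(z) = -3 (L(z) = 1*(-3) = -3)
D(S) = S**2
sqrt(D(L(1)) + y(w(r(1)))) = sqrt((-3)**2 + (3/(-1))**2) = sqrt(9 + (3*(-1))**2) = sqrt(9 + (-3)**2) = sqrt(9 + 9) = sqrt(18) = 3*sqrt(2)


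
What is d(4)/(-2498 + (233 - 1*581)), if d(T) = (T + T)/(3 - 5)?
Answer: 2/1423 ≈ 0.0014055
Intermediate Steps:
d(T) = -T (d(T) = (2*T)/(-2) = (2*T)*(-1/2) = -T)
d(4)/(-2498 + (233 - 1*581)) = (-1*4)/(-2498 + (233 - 1*581)) = -4/(-2498 + (233 - 581)) = -4/(-2498 - 348) = -4/(-2846) = -1/2846*(-4) = 2/1423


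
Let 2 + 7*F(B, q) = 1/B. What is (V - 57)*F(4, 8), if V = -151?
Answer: 52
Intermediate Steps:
F(B, q) = -2/7 + 1/(7*B)
(V - 57)*F(4, 8) = (-151 - 57)*((1/7)*(1 - 2*4)/4) = -208*(1 - 8)/(7*4) = -208*(-7)/(7*4) = -208*(-1/4) = 52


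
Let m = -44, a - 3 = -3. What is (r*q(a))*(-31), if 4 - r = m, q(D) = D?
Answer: 0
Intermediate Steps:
a = 0 (a = 3 - 3 = 0)
r = 48 (r = 4 - 1*(-44) = 4 + 44 = 48)
(r*q(a))*(-31) = (48*0)*(-31) = 0*(-31) = 0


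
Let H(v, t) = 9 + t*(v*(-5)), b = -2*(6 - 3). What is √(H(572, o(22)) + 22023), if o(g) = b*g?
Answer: 8*√6243 ≈ 632.10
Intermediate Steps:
b = -6 (b = -2*3 = -6)
o(g) = -6*g
H(v, t) = 9 - 5*t*v (H(v, t) = 9 + t*(-5*v) = 9 - 5*t*v)
√(H(572, o(22)) + 22023) = √((9 - 5*(-6*22)*572) + 22023) = √((9 - 5*(-132)*572) + 22023) = √((9 + 377520) + 22023) = √(377529 + 22023) = √399552 = 8*√6243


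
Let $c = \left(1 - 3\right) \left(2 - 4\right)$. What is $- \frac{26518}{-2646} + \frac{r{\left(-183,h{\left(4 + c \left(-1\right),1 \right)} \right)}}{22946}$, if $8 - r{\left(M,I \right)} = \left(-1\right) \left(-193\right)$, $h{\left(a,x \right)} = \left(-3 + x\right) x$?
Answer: $\frac{43428037}{4336794} \approx 10.014$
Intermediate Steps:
$c = 4$ ($c = \left(-2\right) \left(-2\right) = 4$)
$h{\left(a,x \right)} = x \left(-3 + x\right)$
$r{\left(M,I \right)} = -185$ ($r{\left(M,I \right)} = 8 - \left(-1\right) \left(-193\right) = 8 - 193 = -185$)
$- \frac{26518}{-2646} + \frac{r{\left(-183,h{\left(4 + c \left(-1\right),1 \right)} \right)}}{22946} = - \frac{26518}{-2646} - \frac{185}{22946} = \left(-26518\right) \left(- \frac{1}{2646}\right) - \frac{185}{22946} = \frac{13259}{1323} - \frac{185}{22946} = \frac{43428037}{4336794}$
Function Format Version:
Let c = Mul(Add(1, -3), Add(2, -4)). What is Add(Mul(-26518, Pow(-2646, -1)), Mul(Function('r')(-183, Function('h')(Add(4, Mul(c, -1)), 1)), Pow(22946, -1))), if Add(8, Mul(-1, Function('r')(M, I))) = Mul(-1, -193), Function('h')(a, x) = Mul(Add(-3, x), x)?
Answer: Rational(43428037, 4336794) ≈ 10.014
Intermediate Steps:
c = 4 (c = Mul(-2, -2) = 4)
Function('h')(a, x) = Mul(x, Add(-3, x))
Function('r')(M, I) = -185 (Function('r')(M, I) = Add(8, Mul(-1, Mul(-1, -193))) = Add(8, Mul(-1, 193)) = Add(8, -193) = -185)
Add(Mul(-26518, Pow(-2646, -1)), Mul(Function('r')(-183, Function('h')(Add(4, Mul(c, -1)), 1)), Pow(22946, -1))) = Add(Mul(-26518, Pow(-2646, -1)), Mul(-185, Pow(22946, -1))) = Add(Mul(-26518, Rational(-1, 2646)), Mul(-185, Rational(1, 22946))) = Add(Rational(13259, 1323), Rational(-185, 22946)) = Rational(43428037, 4336794)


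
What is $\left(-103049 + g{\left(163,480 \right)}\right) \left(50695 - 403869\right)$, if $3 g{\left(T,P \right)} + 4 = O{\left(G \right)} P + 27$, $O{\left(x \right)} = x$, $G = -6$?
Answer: $\frac{110191700696}{3} \approx 3.6731 \cdot 10^{10}$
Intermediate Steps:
$g{\left(T,P \right)} = \frac{23}{3} - 2 P$ ($g{\left(T,P \right)} = - \frac{4}{3} + \frac{- 6 P + 27}{3} = - \frac{4}{3} + \frac{27 - 6 P}{3} = - \frac{4}{3} - \left(-9 + 2 P\right) = \frac{23}{3} - 2 P$)
$\left(-103049 + g{\left(163,480 \right)}\right) \left(50695 - 403869\right) = \left(-103049 + \left(\frac{23}{3} - 960\right)\right) \left(50695 - 403869\right) = \left(-103049 + \left(\frac{23}{3} - 960\right)\right) \left(-353174\right) = \left(-103049 - \frac{2857}{3}\right) \left(-353174\right) = \left(- \frac{312004}{3}\right) \left(-353174\right) = \frac{110191700696}{3}$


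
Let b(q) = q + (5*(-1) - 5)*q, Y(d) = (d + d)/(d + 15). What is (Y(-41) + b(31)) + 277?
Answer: 15/13 ≈ 1.1538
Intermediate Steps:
Y(d) = 2*d/(15 + d) (Y(d) = (2*d)/(15 + d) = 2*d/(15 + d))
b(q) = -9*q (b(q) = q + (-5 - 5)*q = q - 10*q = -9*q)
(Y(-41) + b(31)) + 277 = (2*(-41)/(15 - 41) - 9*31) + 277 = (2*(-41)/(-26) - 279) + 277 = (2*(-41)*(-1/26) - 279) + 277 = (41/13 - 279) + 277 = -3586/13 + 277 = 15/13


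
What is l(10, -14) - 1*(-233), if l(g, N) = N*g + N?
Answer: 79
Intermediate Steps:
l(g, N) = N + N*g
l(10, -14) - 1*(-233) = -14*(1 + 10) - 1*(-233) = -14*11 + 233 = -154 + 233 = 79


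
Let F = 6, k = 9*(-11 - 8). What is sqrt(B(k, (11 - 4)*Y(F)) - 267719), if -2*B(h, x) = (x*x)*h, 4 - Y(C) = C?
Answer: I*sqrt(250961) ≈ 500.96*I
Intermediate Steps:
k = -171 (k = 9*(-19) = -171)
Y(C) = 4 - C
B(h, x) = -h*x**2/2 (B(h, x) = -x*x*h/2 = -x**2*h/2 = -h*x**2/2)
sqrt(B(k, (11 - 4)*Y(F)) - 267719) = sqrt(-1/2*(-171)*((11 - 4)*(4 - 1*6))**2 - 267719) = sqrt(-1/2*(-171)*(7*(4 - 6))**2 - 267719) = sqrt(-1/2*(-171)*(7*(-2))**2 - 267719) = sqrt(-1/2*(-171)*(-14)**2 - 267719) = sqrt(-1/2*(-171)*196 - 267719) = sqrt(16758 - 267719) = sqrt(-250961) = I*sqrt(250961)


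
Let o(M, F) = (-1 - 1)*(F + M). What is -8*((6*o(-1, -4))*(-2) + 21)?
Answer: 792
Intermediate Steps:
o(M, F) = -2*F - 2*M (o(M, F) = -2*(F + M) = -2*F - 2*M)
-8*((6*o(-1, -4))*(-2) + 21) = -8*((6*(-2*(-4) - 2*(-1)))*(-2) + 21) = -8*((6*(8 + 2))*(-2) + 21) = -8*((6*10)*(-2) + 21) = -8*(60*(-2) + 21) = -8*(-120 + 21) = -8*(-99) = 792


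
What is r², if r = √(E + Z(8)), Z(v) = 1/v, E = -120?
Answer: -959/8 ≈ -119.88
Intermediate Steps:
Z(v) = 1/v
r = I*√1918/4 (r = √(-120 + 1/8) = √(-120 + ⅛) = √(-959/8) = I*√1918/4 ≈ 10.949*I)
r² = (I*√1918/4)² = -959/8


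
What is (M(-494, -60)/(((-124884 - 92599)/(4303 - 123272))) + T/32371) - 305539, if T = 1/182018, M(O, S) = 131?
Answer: -391435807594389578361/1281432601685474 ≈ -3.0547e+5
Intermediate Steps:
T = 1/182018 ≈ 5.4940e-6
(M(-494, -60)/(((-124884 - 92599)/(4303 - 123272))) + T/32371) - 305539 = (131/(((-124884 - 92599)/(4303 - 123272))) + (1/182018)/32371) - 305539 = (131/((-217483/(-118969))) + (1/182018)*(1/32371)) - 305539 = (131/((-217483*(-1/118969))) + 1/5892104678) - 305539 = (131/(217483/118969) + 1/5892104678) - 305539 = (131*(118969/217483) + 1/5892104678) - 305539 = (15584939/217483 + 1/5892104678) - 305539 = 91828091988462125/1281432601685474 - 305539 = -391435807594389578361/1281432601685474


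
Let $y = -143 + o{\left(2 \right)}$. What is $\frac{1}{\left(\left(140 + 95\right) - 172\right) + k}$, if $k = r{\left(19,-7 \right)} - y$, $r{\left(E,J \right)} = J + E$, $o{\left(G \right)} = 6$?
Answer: $\frac{1}{212} \approx 0.004717$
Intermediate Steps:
$r{\left(E,J \right)} = E + J$
$y = -137$ ($y = -143 + 6 = -137$)
$k = 149$ ($k = \left(19 - 7\right) - -137 = 12 + 137 = 149$)
$\frac{1}{\left(\left(140 + 95\right) - 172\right) + k} = \frac{1}{\left(\left(140 + 95\right) - 172\right) + 149} = \frac{1}{\left(235 - 172\right) + 149} = \frac{1}{63 + 149} = \frac{1}{212}$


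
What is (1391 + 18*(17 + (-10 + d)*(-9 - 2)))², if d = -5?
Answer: 21780889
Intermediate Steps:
(1391 + 18*(17 + (-10 + d)*(-9 - 2)))² = (1391 + 18*(17 + (-10 - 5)*(-9 - 2)))² = (1391 + 18*(17 - 15*(-11)))² = (1391 + 18*(17 + 165))² = (1391 + 18*182)² = (1391 + 3276)² = 4667² = 21780889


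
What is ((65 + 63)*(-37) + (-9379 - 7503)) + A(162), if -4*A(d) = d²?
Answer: -28179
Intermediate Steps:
A(d) = -d²/4
((65 + 63)*(-37) + (-9379 - 7503)) + A(162) = ((65 + 63)*(-37) + (-9379 - 7503)) - ¼*162² = (128*(-37) - 16882) - ¼*26244 = (-4736 - 16882) - 6561 = -21618 - 6561 = -28179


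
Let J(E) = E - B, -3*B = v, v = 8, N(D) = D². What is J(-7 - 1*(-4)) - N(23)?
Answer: -1588/3 ≈ -529.33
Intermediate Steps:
B = -8/3 (B = -⅓*8 = -8/3 ≈ -2.6667)
J(E) = 8/3 + E (J(E) = E - 1*(-8/3) = E + 8/3 = 8/3 + E)
J(-7 - 1*(-4)) - N(23) = (8/3 + (-7 - 1*(-4))) - 1*23² = (8/3 + (-7 + 4)) - 1*529 = (8/3 - 3) - 529 = -⅓ - 529 = -1588/3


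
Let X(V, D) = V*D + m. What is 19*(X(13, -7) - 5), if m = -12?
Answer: -2052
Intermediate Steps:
X(V, D) = -12 + D*V (X(V, D) = V*D - 12 = D*V - 12 = -12 + D*V)
19*(X(13, -7) - 5) = 19*((-12 - 7*13) - 5) = 19*((-12 - 91) - 5) = 19*(-103 - 5) = 19*(-108) = -2052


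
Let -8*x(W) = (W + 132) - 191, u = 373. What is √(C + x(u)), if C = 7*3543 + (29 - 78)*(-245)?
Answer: √147067/2 ≈ 191.75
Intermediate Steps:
C = 36806 (C = 24801 - 49*(-245) = 24801 + 12005 = 36806)
x(W) = 59/8 - W/8 (x(W) = -((W + 132) - 191)/8 = -((132 + W) - 191)/8 = -(-59 + W)/8 = 59/8 - W/8)
√(C + x(u)) = √(36806 + (59/8 - ⅛*373)) = √(36806 + (59/8 - 373/8)) = √(36806 - 157/4) = √(147067/4) = √147067/2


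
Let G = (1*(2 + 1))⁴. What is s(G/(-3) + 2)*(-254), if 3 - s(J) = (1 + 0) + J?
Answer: -6858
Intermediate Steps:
G = 81 (G = (1*3)⁴ = 3⁴ = 81)
s(J) = 2 - J (s(J) = 3 - ((1 + 0) + J) = 3 - (1 + J) = 3 + (-1 - J) = 2 - J)
s(G/(-3) + 2)*(-254) = (2 - (81/(-3) + 2))*(-254) = (2 - (81*(-⅓) + 2))*(-254) = (2 - (-27 + 2))*(-254) = (2 - 1*(-25))*(-254) = (2 + 25)*(-254) = 27*(-254) = -6858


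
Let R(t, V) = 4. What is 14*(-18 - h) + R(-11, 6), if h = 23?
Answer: -570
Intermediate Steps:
14*(-18 - h) + R(-11, 6) = 14*(-18 - 1*23) + 4 = 14*(-18 - 23) + 4 = 14*(-41) + 4 = -574 + 4 = -570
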